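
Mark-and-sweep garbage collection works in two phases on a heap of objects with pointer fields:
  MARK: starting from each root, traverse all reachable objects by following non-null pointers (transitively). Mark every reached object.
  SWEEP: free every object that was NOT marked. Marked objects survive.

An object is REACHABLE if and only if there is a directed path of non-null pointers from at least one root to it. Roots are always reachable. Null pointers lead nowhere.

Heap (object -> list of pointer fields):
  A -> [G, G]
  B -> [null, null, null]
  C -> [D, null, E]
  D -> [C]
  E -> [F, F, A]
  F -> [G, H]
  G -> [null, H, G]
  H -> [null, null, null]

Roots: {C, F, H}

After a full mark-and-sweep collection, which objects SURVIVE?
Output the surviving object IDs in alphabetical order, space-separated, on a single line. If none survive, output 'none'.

Answer: A C D E F G H

Derivation:
Roots: C F H
Mark C: refs=D null E, marked=C
Mark F: refs=G H, marked=C F
Mark H: refs=null null null, marked=C F H
Mark D: refs=C, marked=C D F H
Mark E: refs=F F A, marked=C D E F H
Mark G: refs=null H G, marked=C D E F G H
Mark A: refs=G G, marked=A C D E F G H
Unmarked (collected): B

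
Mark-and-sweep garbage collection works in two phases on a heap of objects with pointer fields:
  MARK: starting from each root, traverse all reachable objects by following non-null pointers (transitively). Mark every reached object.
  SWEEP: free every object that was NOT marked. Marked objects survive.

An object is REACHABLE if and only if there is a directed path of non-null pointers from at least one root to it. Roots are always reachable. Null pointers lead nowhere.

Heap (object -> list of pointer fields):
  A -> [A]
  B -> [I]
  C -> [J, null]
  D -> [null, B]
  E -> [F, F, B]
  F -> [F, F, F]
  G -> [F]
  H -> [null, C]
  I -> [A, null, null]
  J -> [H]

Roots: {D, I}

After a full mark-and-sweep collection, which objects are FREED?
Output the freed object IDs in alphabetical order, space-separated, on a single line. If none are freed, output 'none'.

Roots: D I
Mark D: refs=null B, marked=D
Mark I: refs=A null null, marked=D I
Mark B: refs=I, marked=B D I
Mark A: refs=A, marked=A B D I
Unmarked (collected): C E F G H J

Answer: C E F G H J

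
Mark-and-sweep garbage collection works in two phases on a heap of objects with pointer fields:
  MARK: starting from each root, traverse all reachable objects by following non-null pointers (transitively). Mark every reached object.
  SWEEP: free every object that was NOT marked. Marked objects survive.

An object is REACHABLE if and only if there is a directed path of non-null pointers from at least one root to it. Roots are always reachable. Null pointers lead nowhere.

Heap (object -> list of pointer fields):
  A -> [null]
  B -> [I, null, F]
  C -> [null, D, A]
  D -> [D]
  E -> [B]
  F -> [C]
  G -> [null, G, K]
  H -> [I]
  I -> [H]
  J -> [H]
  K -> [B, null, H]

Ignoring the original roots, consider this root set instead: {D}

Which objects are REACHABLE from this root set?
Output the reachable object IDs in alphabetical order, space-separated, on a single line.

Answer: D

Derivation:
Roots: D
Mark D: refs=D, marked=D
Unmarked (collected): A B C E F G H I J K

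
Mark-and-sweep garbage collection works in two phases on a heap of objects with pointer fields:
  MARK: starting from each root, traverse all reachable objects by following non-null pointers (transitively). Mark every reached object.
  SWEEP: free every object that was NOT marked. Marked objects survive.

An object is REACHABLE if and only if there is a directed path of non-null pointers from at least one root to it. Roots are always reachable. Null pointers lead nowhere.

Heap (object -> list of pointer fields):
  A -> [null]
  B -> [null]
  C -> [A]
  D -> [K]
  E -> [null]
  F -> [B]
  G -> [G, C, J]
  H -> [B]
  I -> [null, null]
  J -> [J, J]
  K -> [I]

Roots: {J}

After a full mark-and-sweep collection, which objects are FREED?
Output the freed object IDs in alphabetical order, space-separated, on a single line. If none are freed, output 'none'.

Roots: J
Mark J: refs=J J, marked=J
Unmarked (collected): A B C D E F G H I K

Answer: A B C D E F G H I K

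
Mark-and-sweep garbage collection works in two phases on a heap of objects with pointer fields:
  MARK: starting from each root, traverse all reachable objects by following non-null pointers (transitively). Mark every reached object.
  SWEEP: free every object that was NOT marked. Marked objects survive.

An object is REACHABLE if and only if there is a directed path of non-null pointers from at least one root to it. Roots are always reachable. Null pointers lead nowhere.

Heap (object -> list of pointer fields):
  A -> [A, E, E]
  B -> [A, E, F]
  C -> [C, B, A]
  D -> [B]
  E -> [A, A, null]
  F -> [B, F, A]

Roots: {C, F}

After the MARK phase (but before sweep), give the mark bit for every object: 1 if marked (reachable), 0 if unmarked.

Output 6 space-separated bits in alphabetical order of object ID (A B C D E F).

Roots: C F
Mark C: refs=C B A, marked=C
Mark F: refs=B F A, marked=C F
Mark B: refs=A E F, marked=B C F
Mark A: refs=A E E, marked=A B C F
Mark E: refs=A A null, marked=A B C E F
Unmarked (collected): D

Answer: 1 1 1 0 1 1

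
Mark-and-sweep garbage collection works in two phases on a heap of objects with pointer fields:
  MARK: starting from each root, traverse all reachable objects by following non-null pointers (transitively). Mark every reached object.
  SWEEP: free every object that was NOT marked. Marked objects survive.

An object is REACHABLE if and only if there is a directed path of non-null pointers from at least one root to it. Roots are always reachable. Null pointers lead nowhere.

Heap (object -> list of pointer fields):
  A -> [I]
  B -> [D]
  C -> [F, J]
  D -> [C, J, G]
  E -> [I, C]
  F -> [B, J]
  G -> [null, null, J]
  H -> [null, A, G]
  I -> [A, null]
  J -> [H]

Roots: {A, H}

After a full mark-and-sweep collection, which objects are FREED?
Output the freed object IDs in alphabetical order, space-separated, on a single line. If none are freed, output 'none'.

Roots: A H
Mark A: refs=I, marked=A
Mark H: refs=null A G, marked=A H
Mark I: refs=A null, marked=A H I
Mark G: refs=null null J, marked=A G H I
Mark J: refs=H, marked=A G H I J
Unmarked (collected): B C D E F

Answer: B C D E F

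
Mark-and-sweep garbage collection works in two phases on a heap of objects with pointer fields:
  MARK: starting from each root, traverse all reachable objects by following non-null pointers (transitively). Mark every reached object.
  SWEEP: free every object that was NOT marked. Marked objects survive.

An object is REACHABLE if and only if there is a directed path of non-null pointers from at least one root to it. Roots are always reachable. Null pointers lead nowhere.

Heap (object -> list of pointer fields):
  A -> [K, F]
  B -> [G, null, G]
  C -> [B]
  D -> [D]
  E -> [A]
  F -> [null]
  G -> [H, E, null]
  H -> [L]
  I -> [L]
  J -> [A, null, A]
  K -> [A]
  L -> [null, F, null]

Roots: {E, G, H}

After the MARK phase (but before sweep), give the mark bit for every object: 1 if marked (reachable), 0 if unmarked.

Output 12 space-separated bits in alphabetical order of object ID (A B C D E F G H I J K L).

Answer: 1 0 0 0 1 1 1 1 0 0 1 1

Derivation:
Roots: E G H
Mark E: refs=A, marked=E
Mark G: refs=H E null, marked=E G
Mark H: refs=L, marked=E G H
Mark A: refs=K F, marked=A E G H
Mark L: refs=null F null, marked=A E G H L
Mark K: refs=A, marked=A E G H K L
Mark F: refs=null, marked=A E F G H K L
Unmarked (collected): B C D I J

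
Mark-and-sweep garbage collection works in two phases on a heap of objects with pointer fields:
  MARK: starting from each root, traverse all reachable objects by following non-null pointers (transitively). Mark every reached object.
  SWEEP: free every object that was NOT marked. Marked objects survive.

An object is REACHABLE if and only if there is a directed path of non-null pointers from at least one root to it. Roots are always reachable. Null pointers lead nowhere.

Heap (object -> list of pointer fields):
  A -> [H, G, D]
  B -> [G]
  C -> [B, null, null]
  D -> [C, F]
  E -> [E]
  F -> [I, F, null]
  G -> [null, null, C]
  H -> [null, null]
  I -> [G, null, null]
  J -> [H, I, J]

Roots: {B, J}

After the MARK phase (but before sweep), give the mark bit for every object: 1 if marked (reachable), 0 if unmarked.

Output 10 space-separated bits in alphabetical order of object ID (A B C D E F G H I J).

Answer: 0 1 1 0 0 0 1 1 1 1

Derivation:
Roots: B J
Mark B: refs=G, marked=B
Mark J: refs=H I J, marked=B J
Mark G: refs=null null C, marked=B G J
Mark H: refs=null null, marked=B G H J
Mark I: refs=G null null, marked=B G H I J
Mark C: refs=B null null, marked=B C G H I J
Unmarked (collected): A D E F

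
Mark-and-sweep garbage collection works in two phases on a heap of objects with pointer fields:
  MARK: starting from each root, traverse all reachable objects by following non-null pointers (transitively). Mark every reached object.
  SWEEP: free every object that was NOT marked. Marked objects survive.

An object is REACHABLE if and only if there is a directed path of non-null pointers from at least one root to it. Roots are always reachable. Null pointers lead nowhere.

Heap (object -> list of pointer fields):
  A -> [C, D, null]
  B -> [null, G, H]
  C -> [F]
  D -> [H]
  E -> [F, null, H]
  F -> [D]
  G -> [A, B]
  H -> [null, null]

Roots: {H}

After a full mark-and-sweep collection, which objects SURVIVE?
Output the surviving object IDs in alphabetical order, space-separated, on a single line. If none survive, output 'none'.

Answer: H

Derivation:
Roots: H
Mark H: refs=null null, marked=H
Unmarked (collected): A B C D E F G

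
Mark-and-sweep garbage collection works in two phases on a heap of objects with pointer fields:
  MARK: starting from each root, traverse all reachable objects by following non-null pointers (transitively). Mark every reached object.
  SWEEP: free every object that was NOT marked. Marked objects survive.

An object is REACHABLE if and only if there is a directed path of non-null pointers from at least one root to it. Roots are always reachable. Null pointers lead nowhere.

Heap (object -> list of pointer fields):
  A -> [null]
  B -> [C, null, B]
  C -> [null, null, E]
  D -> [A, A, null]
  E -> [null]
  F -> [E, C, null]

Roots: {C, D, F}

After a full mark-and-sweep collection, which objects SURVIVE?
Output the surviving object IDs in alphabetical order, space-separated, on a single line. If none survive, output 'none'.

Answer: A C D E F

Derivation:
Roots: C D F
Mark C: refs=null null E, marked=C
Mark D: refs=A A null, marked=C D
Mark F: refs=E C null, marked=C D F
Mark E: refs=null, marked=C D E F
Mark A: refs=null, marked=A C D E F
Unmarked (collected): B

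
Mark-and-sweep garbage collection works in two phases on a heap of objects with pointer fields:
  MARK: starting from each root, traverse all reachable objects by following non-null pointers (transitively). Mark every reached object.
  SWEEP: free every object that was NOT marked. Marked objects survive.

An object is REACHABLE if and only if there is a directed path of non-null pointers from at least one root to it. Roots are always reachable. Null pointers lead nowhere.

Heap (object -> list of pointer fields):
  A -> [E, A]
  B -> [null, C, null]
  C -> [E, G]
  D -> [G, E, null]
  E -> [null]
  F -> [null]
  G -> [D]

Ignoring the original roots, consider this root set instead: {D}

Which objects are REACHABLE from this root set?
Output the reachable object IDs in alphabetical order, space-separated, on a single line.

Roots: D
Mark D: refs=G E null, marked=D
Mark G: refs=D, marked=D G
Mark E: refs=null, marked=D E G
Unmarked (collected): A B C F

Answer: D E G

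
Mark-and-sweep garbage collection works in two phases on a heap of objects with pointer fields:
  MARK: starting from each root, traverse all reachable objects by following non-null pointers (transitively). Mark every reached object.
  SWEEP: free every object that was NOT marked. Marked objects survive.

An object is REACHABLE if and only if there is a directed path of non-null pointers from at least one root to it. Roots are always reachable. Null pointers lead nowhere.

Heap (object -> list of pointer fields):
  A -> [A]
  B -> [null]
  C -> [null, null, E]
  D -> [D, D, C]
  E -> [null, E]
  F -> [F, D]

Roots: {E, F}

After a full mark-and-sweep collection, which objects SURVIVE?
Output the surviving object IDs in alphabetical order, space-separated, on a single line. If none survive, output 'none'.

Answer: C D E F

Derivation:
Roots: E F
Mark E: refs=null E, marked=E
Mark F: refs=F D, marked=E F
Mark D: refs=D D C, marked=D E F
Mark C: refs=null null E, marked=C D E F
Unmarked (collected): A B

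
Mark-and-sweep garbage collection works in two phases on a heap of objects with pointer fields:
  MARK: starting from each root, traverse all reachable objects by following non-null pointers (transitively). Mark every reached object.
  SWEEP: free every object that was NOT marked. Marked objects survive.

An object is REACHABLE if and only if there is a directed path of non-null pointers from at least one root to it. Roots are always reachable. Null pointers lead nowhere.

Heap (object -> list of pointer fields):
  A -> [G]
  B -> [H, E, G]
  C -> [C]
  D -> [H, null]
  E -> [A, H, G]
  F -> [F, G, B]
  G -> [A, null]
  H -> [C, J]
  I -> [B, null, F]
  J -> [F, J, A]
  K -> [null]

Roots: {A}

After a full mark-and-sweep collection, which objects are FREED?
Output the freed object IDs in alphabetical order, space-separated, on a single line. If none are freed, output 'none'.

Roots: A
Mark A: refs=G, marked=A
Mark G: refs=A null, marked=A G
Unmarked (collected): B C D E F H I J K

Answer: B C D E F H I J K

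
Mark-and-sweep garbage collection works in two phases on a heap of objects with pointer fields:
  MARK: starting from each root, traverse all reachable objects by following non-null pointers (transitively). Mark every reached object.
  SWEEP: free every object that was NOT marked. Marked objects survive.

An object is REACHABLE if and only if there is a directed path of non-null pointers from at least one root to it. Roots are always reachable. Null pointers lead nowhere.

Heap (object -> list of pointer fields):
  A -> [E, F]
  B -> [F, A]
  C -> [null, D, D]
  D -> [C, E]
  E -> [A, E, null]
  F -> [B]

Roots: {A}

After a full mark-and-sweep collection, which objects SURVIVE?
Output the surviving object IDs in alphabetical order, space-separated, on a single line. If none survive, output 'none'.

Roots: A
Mark A: refs=E F, marked=A
Mark E: refs=A E null, marked=A E
Mark F: refs=B, marked=A E F
Mark B: refs=F A, marked=A B E F
Unmarked (collected): C D

Answer: A B E F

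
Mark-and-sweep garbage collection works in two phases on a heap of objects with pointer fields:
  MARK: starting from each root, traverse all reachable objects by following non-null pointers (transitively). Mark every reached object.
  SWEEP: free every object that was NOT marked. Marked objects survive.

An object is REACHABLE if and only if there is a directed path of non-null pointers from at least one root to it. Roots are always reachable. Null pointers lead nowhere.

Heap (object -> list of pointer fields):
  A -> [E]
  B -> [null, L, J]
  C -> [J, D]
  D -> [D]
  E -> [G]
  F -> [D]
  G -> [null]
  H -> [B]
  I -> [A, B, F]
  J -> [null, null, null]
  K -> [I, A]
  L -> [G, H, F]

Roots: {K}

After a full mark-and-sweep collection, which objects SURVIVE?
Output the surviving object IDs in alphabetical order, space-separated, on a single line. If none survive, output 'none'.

Answer: A B D E F G H I J K L

Derivation:
Roots: K
Mark K: refs=I A, marked=K
Mark I: refs=A B F, marked=I K
Mark A: refs=E, marked=A I K
Mark B: refs=null L J, marked=A B I K
Mark F: refs=D, marked=A B F I K
Mark E: refs=G, marked=A B E F I K
Mark L: refs=G H F, marked=A B E F I K L
Mark J: refs=null null null, marked=A B E F I J K L
Mark D: refs=D, marked=A B D E F I J K L
Mark G: refs=null, marked=A B D E F G I J K L
Mark H: refs=B, marked=A B D E F G H I J K L
Unmarked (collected): C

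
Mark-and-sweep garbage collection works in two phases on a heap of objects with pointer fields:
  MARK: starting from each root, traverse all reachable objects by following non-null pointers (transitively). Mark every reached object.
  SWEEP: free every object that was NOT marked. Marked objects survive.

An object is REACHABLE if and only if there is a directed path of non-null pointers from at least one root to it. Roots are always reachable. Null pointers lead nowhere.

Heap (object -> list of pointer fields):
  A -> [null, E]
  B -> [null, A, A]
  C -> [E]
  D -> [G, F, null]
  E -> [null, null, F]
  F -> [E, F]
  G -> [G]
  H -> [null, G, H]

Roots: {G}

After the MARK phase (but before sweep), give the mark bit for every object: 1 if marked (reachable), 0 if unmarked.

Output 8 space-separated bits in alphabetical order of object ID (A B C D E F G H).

Roots: G
Mark G: refs=G, marked=G
Unmarked (collected): A B C D E F H

Answer: 0 0 0 0 0 0 1 0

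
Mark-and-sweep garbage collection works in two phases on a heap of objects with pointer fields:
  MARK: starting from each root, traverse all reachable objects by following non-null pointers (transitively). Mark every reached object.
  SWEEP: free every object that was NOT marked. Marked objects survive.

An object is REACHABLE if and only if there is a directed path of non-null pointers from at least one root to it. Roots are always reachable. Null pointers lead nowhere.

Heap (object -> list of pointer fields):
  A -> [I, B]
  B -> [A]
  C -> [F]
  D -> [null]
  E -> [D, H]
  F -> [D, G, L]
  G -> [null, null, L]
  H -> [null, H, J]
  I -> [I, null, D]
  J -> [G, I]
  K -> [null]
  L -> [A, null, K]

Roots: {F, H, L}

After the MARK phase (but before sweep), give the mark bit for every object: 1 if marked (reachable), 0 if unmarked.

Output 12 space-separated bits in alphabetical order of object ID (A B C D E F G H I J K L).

Roots: F H L
Mark F: refs=D G L, marked=F
Mark H: refs=null H J, marked=F H
Mark L: refs=A null K, marked=F H L
Mark D: refs=null, marked=D F H L
Mark G: refs=null null L, marked=D F G H L
Mark J: refs=G I, marked=D F G H J L
Mark A: refs=I B, marked=A D F G H J L
Mark K: refs=null, marked=A D F G H J K L
Mark I: refs=I null D, marked=A D F G H I J K L
Mark B: refs=A, marked=A B D F G H I J K L
Unmarked (collected): C E

Answer: 1 1 0 1 0 1 1 1 1 1 1 1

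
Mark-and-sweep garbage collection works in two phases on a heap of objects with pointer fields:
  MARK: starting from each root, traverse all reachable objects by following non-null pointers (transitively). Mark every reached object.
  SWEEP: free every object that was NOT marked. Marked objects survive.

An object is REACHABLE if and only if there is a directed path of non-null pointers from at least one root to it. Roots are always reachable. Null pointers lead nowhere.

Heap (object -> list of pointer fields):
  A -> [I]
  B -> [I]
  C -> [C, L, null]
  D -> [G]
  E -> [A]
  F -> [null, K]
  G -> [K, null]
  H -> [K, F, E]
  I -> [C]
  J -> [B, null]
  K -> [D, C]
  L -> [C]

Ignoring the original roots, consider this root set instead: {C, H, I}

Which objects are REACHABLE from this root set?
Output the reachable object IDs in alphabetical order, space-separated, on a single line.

Roots: C H I
Mark C: refs=C L null, marked=C
Mark H: refs=K F E, marked=C H
Mark I: refs=C, marked=C H I
Mark L: refs=C, marked=C H I L
Mark K: refs=D C, marked=C H I K L
Mark F: refs=null K, marked=C F H I K L
Mark E: refs=A, marked=C E F H I K L
Mark D: refs=G, marked=C D E F H I K L
Mark A: refs=I, marked=A C D E F H I K L
Mark G: refs=K null, marked=A C D E F G H I K L
Unmarked (collected): B J

Answer: A C D E F G H I K L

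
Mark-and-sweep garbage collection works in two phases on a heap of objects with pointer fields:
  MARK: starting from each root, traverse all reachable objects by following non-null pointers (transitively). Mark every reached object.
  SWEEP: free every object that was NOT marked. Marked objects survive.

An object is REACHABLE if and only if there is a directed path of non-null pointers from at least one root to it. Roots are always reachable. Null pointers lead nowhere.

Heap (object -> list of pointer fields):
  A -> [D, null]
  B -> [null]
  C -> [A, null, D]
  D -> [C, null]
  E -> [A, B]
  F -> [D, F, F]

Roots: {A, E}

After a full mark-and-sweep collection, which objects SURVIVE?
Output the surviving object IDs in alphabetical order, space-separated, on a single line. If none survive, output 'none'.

Roots: A E
Mark A: refs=D null, marked=A
Mark E: refs=A B, marked=A E
Mark D: refs=C null, marked=A D E
Mark B: refs=null, marked=A B D E
Mark C: refs=A null D, marked=A B C D E
Unmarked (collected): F

Answer: A B C D E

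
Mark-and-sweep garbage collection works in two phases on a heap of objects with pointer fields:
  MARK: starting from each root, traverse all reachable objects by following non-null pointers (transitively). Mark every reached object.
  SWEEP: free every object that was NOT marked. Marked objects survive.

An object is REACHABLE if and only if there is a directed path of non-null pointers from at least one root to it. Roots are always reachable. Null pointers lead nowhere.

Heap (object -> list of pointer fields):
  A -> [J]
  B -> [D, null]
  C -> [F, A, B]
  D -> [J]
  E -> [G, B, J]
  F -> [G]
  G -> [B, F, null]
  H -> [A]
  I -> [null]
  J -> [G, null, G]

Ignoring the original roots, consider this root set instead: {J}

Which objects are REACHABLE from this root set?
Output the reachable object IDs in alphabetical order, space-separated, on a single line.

Answer: B D F G J

Derivation:
Roots: J
Mark J: refs=G null G, marked=J
Mark G: refs=B F null, marked=G J
Mark B: refs=D null, marked=B G J
Mark F: refs=G, marked=B F G J
Mark D: refs=J, marked=B D F G J
Unmarked (collected): A C E H I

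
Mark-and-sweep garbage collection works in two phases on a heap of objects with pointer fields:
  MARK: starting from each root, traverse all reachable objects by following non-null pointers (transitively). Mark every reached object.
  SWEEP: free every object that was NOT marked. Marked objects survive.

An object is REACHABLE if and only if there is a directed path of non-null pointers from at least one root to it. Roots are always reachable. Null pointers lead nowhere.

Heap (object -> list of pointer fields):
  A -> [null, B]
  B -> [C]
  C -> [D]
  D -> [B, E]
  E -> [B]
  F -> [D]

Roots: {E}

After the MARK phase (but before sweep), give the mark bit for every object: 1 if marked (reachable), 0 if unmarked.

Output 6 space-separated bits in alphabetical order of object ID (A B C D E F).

Roots: E
Mark E: refs=B, marked=E
Mark B: refs=C, marked=B E
Mark C: refs=D, marked=B C E
Mark D: refs=B E, marked=B C D E
Unmarked (collected): A F

Answer: 0 1 1 1 1 0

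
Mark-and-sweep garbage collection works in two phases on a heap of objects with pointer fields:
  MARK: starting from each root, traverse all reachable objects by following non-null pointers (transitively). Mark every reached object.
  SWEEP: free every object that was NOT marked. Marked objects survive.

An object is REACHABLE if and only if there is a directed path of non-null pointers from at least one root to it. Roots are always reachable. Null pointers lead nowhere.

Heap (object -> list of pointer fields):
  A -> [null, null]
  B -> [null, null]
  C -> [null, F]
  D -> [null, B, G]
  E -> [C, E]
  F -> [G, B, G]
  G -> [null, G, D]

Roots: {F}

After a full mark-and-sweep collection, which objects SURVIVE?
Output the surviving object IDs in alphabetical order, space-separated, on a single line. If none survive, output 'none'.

Roots: F
Mark F: refs=G B G, marked=F
Mark G: refs=null G D, marked=F G
Mark B: refs=null null, marked=B F G
Mark D: refs=null B G, marked=B D F G
Unmarked (collected): A C E

Answer: B D F G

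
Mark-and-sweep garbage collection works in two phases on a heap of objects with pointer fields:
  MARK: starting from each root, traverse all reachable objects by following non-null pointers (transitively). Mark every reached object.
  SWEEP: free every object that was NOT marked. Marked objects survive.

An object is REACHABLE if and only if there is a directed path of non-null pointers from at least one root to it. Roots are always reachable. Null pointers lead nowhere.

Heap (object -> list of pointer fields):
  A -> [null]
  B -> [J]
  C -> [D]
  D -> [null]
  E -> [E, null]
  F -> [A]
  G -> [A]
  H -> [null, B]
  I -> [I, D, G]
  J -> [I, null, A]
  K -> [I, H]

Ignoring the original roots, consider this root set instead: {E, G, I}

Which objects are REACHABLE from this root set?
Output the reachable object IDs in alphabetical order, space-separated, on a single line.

Answer: A D E G I

Derivation:
Roots: E G I
Mark E: refs=E null, marked=E
Mark G: refs=A, marked=E G
Mark I: refs=I D G, marked=E G I
Mark A: refs=null, marked=A E G I
Mark D: refs=null, marked=A D E G I
Unmarked (collected): B C F H J K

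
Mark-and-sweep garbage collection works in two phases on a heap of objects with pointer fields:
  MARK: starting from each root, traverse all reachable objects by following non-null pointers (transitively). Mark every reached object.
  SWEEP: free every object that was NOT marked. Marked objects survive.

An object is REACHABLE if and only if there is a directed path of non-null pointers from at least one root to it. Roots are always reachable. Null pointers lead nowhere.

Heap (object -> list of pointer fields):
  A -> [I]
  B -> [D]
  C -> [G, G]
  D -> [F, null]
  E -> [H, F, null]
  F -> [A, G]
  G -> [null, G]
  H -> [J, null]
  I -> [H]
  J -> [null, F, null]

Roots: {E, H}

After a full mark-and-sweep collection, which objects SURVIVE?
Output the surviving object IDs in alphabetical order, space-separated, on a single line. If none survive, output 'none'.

Answer: A E F G H I J

Derivation:
Roots: E H
Mark E: refs=H F null, marked=E
Mark H: refs=J null, marked=E H
Mark F: refs=A G, marked=E F H
Mark J: refs=null F null, marked=E F H J
Mark A: refs=I, marked=A E F H J
Mark G: refs=null G, marked=A E F G H J
Mark I: refs=H, marked=A E F G H I J
Unmarked (collected): B C D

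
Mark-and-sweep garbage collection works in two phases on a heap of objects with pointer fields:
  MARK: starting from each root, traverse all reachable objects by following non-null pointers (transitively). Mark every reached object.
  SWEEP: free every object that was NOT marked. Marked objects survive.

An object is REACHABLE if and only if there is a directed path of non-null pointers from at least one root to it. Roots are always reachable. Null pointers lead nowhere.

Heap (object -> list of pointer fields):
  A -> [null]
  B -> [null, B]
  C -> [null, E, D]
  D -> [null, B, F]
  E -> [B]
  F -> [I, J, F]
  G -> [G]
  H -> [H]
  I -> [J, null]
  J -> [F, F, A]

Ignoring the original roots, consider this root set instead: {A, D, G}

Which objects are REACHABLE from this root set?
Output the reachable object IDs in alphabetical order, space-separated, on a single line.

Roots: A D G
Mark A: refs=null, marked=A
Mark D: refs=null B F, marked=A D
Mark G: refs=G, marked=A D G
Mark B: refs=null B, marked=A B D G
Mark F: refs=I J F, marked=A B D F G
Mark I: refs=J null, marked=A B D F G I
Mark J: refs=F F A, marked=A B D F G I J
Unmarked (collected): C E H

Answer: A B D F G I J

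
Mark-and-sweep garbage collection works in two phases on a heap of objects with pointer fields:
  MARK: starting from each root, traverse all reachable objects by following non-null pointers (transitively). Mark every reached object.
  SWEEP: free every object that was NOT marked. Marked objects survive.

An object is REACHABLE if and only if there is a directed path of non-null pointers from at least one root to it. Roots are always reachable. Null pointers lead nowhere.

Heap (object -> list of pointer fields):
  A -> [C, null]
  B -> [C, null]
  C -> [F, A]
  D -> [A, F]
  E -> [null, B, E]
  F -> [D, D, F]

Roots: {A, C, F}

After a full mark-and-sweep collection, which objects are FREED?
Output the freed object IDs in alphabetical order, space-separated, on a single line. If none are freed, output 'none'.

Roots: A C F
Mark A: refs=C null, marked=A
Mark C: refs=F A, marked=A C
Mark F: refs=D D F, marked=A C F
Mark D: refs=A F, marked=A C D F
Unmarked (collected): B E

Answer: B E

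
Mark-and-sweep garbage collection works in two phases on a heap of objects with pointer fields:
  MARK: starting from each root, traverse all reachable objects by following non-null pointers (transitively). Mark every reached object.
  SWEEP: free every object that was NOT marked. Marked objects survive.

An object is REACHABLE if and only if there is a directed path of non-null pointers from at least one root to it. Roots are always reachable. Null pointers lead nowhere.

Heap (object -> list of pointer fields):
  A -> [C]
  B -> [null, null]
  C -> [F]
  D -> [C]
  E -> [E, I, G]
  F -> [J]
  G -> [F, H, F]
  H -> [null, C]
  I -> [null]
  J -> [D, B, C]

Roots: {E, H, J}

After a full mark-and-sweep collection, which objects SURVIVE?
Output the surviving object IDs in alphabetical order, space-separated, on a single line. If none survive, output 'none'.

Roots: E H J
Mark E: refs=E I G, marked=E
Mark H: refs=null C, marked=E H
Mark J: refs=D B C, marked=E H J
Mark I: refs=null, marked=E H I J
Mark G: refs=F H F, marked=E G H I J
Mark C: refs=F, marked=C E G H I J
Mark D: refs=C, marked=C D E G H I J
Mark B: refs=null null, marked=B C D E G H I J
Mark F: refs=J, marked=B C D E F G H I J
Unmarked (collected): A

Answer: B C D E F G H I J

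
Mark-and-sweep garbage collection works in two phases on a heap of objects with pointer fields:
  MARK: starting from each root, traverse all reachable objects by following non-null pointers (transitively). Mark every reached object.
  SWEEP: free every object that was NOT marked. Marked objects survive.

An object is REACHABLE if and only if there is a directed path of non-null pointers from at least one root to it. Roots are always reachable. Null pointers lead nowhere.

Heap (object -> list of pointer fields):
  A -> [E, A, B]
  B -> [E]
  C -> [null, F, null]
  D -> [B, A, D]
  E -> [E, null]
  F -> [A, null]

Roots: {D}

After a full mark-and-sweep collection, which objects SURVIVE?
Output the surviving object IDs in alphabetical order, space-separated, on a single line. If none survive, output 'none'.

Roots: D
Mark D: refs=B A D, marked=D
Mark B: refs=E, marked=B D
Mark A: refs=E A B, marked=A B D
Mark E: refs=E null, marked=A B D E
Unmarked (collected): C F

Answer: A B D E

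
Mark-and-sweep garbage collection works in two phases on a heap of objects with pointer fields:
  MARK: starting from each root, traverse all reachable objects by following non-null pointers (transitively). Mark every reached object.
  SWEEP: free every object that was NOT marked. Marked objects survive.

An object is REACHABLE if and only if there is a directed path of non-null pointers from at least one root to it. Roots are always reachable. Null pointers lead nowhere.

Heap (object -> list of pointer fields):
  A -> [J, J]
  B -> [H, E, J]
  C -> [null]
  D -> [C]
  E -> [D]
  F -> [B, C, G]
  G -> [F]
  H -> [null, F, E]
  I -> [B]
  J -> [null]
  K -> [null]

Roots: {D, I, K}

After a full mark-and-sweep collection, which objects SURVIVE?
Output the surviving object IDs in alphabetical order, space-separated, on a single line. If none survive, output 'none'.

Roots: D I K
Mark D: refs=C, marked=D
Mark I: refs=B, marked=D I
Mark K: refs=null, marked=D I K
Mark C: refs=null, marked=C D I K
Mark B: refs=H E J, marked=B C D I K
Mark H: refs=null F E, marked=B C D H I K
Mark E: refs=D, marked=B C D E H I K
Mark J: refs=null, marked=B C D E H I J K
Mark F: refs=B C G, marked=B C D E F H I J K
Mark G: refs=F, marked=B C D E F G H I J K
Unmarked (collected): A

Answer: B C D E F G H I J K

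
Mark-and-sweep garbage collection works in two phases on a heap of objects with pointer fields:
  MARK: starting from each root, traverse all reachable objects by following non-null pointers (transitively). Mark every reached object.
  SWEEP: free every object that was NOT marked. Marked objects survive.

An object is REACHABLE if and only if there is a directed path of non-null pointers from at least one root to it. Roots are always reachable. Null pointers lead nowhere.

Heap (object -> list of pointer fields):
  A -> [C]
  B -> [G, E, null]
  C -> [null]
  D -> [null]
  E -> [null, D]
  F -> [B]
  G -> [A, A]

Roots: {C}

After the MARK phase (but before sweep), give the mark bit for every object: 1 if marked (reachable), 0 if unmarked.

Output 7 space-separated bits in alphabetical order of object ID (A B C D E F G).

Answer: 0 0 1 0 0 0 0

Derivation:
Roots: C
Mark C: refs=null, marked=C
Unmarked (collected): A B D E F G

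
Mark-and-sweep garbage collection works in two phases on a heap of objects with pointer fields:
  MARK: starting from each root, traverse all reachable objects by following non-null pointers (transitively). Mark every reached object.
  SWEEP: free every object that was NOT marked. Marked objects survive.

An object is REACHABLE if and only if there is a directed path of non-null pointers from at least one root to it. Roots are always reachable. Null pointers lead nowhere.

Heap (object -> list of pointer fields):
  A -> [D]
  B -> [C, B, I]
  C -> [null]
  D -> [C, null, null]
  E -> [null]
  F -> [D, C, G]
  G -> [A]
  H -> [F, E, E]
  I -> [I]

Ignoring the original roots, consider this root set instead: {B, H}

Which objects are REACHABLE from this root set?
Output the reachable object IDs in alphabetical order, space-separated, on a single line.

Answer: A B C D E F G H I

Derivation:
Roots: B H
Mark B: refs=C B I, marked=B
Mark H: refs=F E E, marked=B H
Mark C: refs=null, marked=B C H
Mark I: refs=I, marked=B C H I
Mark F: refs=D C G, marked=B C F H I
Mark E: refs=null, marked=B C E F H I
Mark D: refs=C null null, marked=B C D E F H I
Mark G: refs=A, marked=B C D E F G H I
Mark A: refs=D, marked=A B C D E F G H I
Unmarked (collected): (none)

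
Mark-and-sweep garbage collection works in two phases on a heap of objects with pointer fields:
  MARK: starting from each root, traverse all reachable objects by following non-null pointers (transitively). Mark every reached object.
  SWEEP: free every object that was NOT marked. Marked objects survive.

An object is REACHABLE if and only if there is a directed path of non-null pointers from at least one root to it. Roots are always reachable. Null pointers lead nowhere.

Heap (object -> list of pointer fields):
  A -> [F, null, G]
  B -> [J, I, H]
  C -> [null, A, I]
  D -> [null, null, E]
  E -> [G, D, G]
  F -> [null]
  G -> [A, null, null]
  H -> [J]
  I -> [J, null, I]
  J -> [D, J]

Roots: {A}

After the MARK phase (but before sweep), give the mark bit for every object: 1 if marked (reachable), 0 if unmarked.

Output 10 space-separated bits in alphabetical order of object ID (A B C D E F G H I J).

Answer: 1 0 0 0 0 1 1 0 0 0

Derivation:
Roots: A
Mark A: refs=F null G, marked=A
Mark F: refs=null, marked=A F
Mark G: refs=A null null, marked=A F G
Unmarked (collected): B C D E H I J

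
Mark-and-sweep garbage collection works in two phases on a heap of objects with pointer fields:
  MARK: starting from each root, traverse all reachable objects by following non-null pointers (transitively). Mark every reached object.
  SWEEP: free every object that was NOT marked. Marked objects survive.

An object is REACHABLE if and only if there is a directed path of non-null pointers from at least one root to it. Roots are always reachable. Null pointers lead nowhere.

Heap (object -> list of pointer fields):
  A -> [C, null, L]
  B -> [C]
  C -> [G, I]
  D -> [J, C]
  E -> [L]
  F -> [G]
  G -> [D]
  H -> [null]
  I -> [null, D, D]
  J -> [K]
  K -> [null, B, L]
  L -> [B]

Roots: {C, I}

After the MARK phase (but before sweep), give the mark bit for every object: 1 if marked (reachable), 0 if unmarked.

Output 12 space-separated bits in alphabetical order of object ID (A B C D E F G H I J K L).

Roots: C I
Mark C: refs=G I, marked=C
Mark I: refs=null D D, marked=C I
Mark G: refs=D, marked=C G I
Mark D: refs=J C, marked=C D G I
Mark J: refs=K, marked=C D G I J
Mark K: refs=null B L, marked=C D G I J K
Mark B: refs=C, marked=B C D G I J K
Mark L: refs=B, marked=B C D G I J K L
Unmarked (collected): A E F H

Answer: 0 1 1 1 0 0 1 0 1 1 1 1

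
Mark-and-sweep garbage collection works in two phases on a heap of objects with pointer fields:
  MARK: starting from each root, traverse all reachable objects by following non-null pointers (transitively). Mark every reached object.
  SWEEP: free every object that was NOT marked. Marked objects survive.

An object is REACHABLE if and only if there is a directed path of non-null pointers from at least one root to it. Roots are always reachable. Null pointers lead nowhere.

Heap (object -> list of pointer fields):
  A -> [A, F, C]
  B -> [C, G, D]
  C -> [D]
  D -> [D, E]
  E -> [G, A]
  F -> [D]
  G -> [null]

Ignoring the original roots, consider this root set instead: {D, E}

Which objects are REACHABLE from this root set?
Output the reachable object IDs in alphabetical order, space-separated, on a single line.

Answer: A C D E F G

Derivation:
Roots: D E
Mark D: refs=D E, marked=D
Mark E: refs=G A, marked=D E
Mark G: refs=null, marked=D E G
Mark A: refs=A F C, marked=A D E G
Mark F: refs=D, marked=A D E F G
Mark C: refs=D, marked=A C D E F G
Unmarked (collected): B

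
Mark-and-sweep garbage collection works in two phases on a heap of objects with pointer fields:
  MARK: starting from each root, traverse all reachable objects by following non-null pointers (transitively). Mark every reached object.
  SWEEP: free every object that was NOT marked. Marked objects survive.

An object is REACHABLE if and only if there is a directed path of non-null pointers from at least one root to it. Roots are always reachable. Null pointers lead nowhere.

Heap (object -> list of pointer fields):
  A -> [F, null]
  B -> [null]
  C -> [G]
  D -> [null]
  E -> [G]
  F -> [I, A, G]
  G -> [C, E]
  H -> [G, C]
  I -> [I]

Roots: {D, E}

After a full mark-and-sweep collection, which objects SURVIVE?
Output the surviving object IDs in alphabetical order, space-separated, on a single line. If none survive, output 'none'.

Answer: C D E G

Derivation:
Roots: D E
Mark D: refs=null, marked=D
Mark E: refs=G, marked=D E
Mark G: refs=C E, marked=D E G
Mark C: refs=G, marked=C D E G
Unmarked (collected): A B F H I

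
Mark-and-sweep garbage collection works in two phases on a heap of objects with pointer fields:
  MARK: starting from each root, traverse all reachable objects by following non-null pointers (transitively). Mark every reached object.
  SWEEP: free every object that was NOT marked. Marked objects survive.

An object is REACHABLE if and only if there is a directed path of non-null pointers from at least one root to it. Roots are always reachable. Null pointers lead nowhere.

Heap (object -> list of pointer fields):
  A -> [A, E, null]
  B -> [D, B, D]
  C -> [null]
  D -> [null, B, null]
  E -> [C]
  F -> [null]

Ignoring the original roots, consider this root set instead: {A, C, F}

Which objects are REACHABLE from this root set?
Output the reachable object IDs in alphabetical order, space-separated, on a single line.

Roots: A C F
Mark A: refs=A E null, marked=A
Mark C: refs=null, marked=A C
Mark F: refs=null, marked=A C F
Mark E: refs=C, marked=A C E F
Unmarked (collected): B D

Answer: A C E F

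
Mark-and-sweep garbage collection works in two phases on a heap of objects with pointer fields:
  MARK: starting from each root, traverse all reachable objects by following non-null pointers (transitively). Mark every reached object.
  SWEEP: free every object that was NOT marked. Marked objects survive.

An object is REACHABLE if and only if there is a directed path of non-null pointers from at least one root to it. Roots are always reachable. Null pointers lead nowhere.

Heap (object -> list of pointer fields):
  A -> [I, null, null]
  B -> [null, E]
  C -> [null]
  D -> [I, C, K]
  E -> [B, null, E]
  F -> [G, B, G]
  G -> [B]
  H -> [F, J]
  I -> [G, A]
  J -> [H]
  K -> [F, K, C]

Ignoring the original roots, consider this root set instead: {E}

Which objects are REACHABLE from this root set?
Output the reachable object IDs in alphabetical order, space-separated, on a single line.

Roots: E
Mark E: refs=B null E, marked=E
Mark B: refs=null E, marked=B E
Unmarked (collected): A C D F G H I J K

Answer: B E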